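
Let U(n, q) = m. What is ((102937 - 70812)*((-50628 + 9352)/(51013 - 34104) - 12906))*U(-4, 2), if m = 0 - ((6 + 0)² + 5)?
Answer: 287487332713750/16909 ≈ 1.7002e+10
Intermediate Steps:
m = -41 (m = 0 - (6² + 5) = 0 - (36 + 5) = 0 - 1*41 = 0 - 41 = -41)
U(n, q) = -41
((102937 - 70812)*((-50628 + 9352)/(51013 - 34104) - 12906))*U(-4, 2) = ((102937 - 70812)*((-50628 + 9352)/(51013 - 34104) - 12906))*(-41) = (32125*(-41276/16909 - 12906))*(-41) = (32125*(-218268830/16909))*(-41) = -7011886163750/16909*(-41) = 287487332713750/16909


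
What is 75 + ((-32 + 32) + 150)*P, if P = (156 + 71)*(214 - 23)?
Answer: 6503625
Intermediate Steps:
P = 43357 (P = 227*191 = 43357)
75 + ((-32 + 32) + 150)*P = 75 + ((-32 + 32) + 150)*43357 = 75 + (0 + 150)*43357 = 75 + 150*43357 = 75 + 6503550 = 6503625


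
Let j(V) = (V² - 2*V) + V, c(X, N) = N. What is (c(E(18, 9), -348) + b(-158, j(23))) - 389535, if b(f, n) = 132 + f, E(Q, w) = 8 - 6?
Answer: -389909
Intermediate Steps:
E(Q, w) = 2
j(V) = V² - V
(c(E(18, 9), -348) + b(-158, j(23))) - 389535 = (-348 + (132 - 158)) - 389535 = (-348 - 26) - 389535 = -374 - 389535 = -389909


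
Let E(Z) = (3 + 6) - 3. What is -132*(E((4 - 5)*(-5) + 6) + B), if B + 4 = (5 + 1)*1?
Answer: -1056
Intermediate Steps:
B = 2 (B = -4 + (5 + 1)*1 = -4 + 6*1 = -4 + 6 = 2)
E(Z) = 6 (E(Z) = 9 - 3 = 6)
-132*(E((4 - 5)*(-5) + 6) + B) = -132*(6 + 2) = -132*8 = -1056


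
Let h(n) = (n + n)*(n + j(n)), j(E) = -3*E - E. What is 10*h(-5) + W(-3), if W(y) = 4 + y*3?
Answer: -1505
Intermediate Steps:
j(E) = -4*E
W(y) = 4 + 3*y
h(n) = -6*n**2 (h(n) = (n + n)*(n - 4*n) = (2*n)*(-3*n) = -6*n**2)
10*h(-5) + W(-3) = 10*(-6*(-5)**2) + (4 + 3*(-3)) = 10*(-6*25) + (4 - 9) = 10*(-150) - 5 = -1500 - 5 = -1505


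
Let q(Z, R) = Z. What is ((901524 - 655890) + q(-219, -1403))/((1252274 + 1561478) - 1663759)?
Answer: 81805/383331 ≈ 0.21341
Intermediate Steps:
((901524 - 655890) + q(-219, -1403))/((1252274 + 1561478) - 1663759) = ((901524 - 655890) - 219)/((1252274 + 1561478) - 1663759) = (245634 - 219)/(2813752 - 1663759) = 245415/1149993 = 245415*(1/1149993) = 81805/383331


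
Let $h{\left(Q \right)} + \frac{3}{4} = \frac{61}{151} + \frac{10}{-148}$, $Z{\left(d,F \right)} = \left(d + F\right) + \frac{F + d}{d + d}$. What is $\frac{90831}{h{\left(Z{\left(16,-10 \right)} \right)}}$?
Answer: $- \frac{52048492}{237} \approx -2.1961 \cdot 10^{5}$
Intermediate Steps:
$Z{\left(d,F \right)} = F + d + \frac{F + d}{2 d}$ ($Z{\left(d,F \right)} = \left(F + d\right) + \frac{F + d}{2 d} = F + d + \frac{F + d}{2 d}$)
$h{\left(Q \right)} = - \frac{9243}{22348}$ ($h{\left(Q \right)} = - \frac{3}{4} + \left(\frac{61}{151} + \frac{10}{-148}\right) = - \frac{3}{4} + \left(61 \cdot \frac{1}{151} + 10 \left(- \frac{1}{148}\right)\right) = - \frac{3}{4} + \left(\frac{61}{151} - \frac{5}{74}\right) = - \frac{3}{4} + \frac{3759}{11174} = - \frac{9243}{22348}$)
$\frac{90831}{h{\left(Z{\left(16,-10 \right)} \right)}} = \frac{90831}{- \frac{9243}{22348}} = 90831 \left(- \frac{22348}{9243}\right) = - \frac{52048492}{237}$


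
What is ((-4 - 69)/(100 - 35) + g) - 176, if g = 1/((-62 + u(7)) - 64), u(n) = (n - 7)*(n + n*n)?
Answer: -1450703/8190 ≈ -177.13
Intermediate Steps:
u(n) = (-7 + n)*(n + n**2)
g = -1/126 (g = 1/((-62 + 7*(-7 + 7**2 - 6*7)) - 64) = 1/((-62 + 7*(-7 + 49 - 42)) - 64) = 1/((-62 + 7*0) - 64) = 1/((-62 + 0) - 64) = 1/(-62 - 64) = 1/(-126) = -1/126 ≈ -0.0079365)
((-4 - 69)/(100 - 35) + g) - 176 = ((-4 - 69)/(100 - 35) - 1/126) - 176 = (-73/65 - 1/126) - 176 = -9263/8190 - 176 = -1450703/8190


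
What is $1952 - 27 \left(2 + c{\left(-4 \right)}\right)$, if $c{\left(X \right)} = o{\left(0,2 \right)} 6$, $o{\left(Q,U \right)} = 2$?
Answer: $1574$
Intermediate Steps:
$c{\left(X \right)} = 12$ ($c{\left(X \right)} = 2 \cdot 6 = 12$)
$1952 - 27 \left(2 + c{\left(-4 \right)}\right) = 1952 - 27 \left(2 + 12\right) = 1952 - 378 = 1574$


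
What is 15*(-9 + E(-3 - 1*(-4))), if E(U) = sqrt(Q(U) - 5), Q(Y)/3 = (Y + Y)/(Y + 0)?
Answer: -120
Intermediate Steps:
Q(Y) = 6 (Q(Y) = 3*((Y + Y)/(Y + 0)) = 3*((2*Y)/Y) = 3*2 = 6)
E(U) = 1 (E(U) = sqrt(6 - 5) = sqrt(1) = 1)
15*(-9 + E(-3 - 1*(-4))) = 15*(-9 + 1) = 15*(-8) = -120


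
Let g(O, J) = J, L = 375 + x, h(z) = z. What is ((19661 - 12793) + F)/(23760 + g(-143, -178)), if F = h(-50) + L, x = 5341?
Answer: 6267/11791 ≈ 0.53151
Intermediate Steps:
L = 5716 (L = 375 + 5341 = 5716)
F = 5666 (F = -50 + 5716 = 5666)
((19661 - 12793) + F)/(23760 + g(-143, -178)) = ((19661 - 12793) + 5666)/(23760 - 178) = (6868 + 5666)/23582 = 12534*(1/23582) = 6267/11791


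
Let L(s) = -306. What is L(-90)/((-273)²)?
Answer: -34/8281 ≈ -0.0041058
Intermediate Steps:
L(-90)/((-273)²) = -306/((-273)²) = -306/74529 = -306*1/74529 = -34/8281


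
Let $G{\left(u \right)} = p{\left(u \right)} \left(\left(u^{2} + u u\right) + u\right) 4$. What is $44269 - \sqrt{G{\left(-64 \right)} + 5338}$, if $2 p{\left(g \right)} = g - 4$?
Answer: $44269 - 3 i \sqrt{122230} \approx 44269.0 - 1048.8 i$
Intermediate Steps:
$p{\left(g \right)} = -2 + \frac{g}{2}$ ($p{\left(g \right)} = \frac{g - 4}{2} = \frac{-4 + g}{2} = -2 + \frac{g}{2}$)
$G{\left(u \right)} = 4 \left(-2 + \frac{u}{2}\right) \left(u + 2 u^{2}\right)$ ($G{\left(u \right)} = \left(-2 + \frac{u}{2}\right) \left(\left(u^{2} + u u\right) + u\right) 4 = \left(-2 + \frac{u}{2}\right) \left(\left(u^{2} + u^{2}\right) + u\right) 4 = \left(-2 + \frac{u}{2}\right) \left(2 u^{2} + u\right) 4 = \left(-2 + \frac{u}{2}\right) \left(u + 2 u^{2}\right) 4 = 4 \left(-2 + \frac{u}{2}\right) \left(u + 2 u^{2}\right)$)
$44269 - \sqrt{G{\left(-64 \right)} + 5338} = 44269 - \sqrt{2 \left(-64\right) \left(1 + 2 \left(-64\right)\right) \left(-4 - 64\right) + 5338} = 44269 - \sqrt{2 \left(-64\right) \left(1 - 128\right) \left(-68\right) + 5338} = 44269 - \sqrt{2 \left(-64\right) \left(-127\right) \left(-68\right) + 5338} = 44269 - \sqrt{-1105408 + 5338} = 44269 - \sqrt{-1100070} = 44269 - 3 i \sqrt{122230}$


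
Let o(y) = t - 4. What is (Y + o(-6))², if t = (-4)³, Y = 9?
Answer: 3481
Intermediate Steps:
t = -64
o(y) = -68 (o(y) = -64 - 4 = -68)
(Y + o(-6))² = (9 - 68)² = (-59)² = 3481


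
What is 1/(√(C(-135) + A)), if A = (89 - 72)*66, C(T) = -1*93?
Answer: √21/147 ≈ 0.031174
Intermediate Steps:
C(T) = -93
A = 1122 (A = 17*66 = 1122)
1/(√(C(-135) + A)) = 1/(√(-93 + 1122)) = 1/(√1029) = 1/(7*√21) = √21/147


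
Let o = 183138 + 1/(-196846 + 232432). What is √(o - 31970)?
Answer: √21270402431346/11862 ≈ 388.80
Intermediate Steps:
o = 6517148869/35586 (o = 183138 + 1/35586 = 6517148869/35586 ≈ 1.8314e+5)
√(o - 31970) = √(6517148869/35586 - 31970) = √(5379464449/35586) = √21270402431346/11862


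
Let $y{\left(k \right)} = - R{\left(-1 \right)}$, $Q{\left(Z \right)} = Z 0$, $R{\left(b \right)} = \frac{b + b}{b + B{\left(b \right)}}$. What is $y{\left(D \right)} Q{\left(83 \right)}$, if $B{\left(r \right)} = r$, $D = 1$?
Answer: $0$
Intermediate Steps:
$R{\left(b \right)} = 1$ ($R{\left(b \right)} = \frac{b + b}{b + b} = \frac{2 b}{2 b} = 2 b \frac{1}{2 b} = 1$)
$Q{\left(Z \right)} = 0$
$y{\left(k \right)} = -1$ ($y{\left(k \right)} = \left(-1\right) 1 = -1$)
$y{\left(D \right)} Q{\left(83 \right)} = \left(-1\right) 0 = 0$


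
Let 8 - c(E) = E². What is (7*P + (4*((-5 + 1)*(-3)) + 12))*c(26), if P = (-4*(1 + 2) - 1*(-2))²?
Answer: -507680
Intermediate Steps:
c(E) = 8 - E²
P = 100 (P = (-4*3 + 2)² = (-12 + 2)² = (-10)² = 100)
(7*P + (4*((-5 + 1)*(-3)) + 12))*c(26) = (7*100 + (4*((-5 + 1)*(-3)) + 12))*(8 - 1*26²) = (700 + (4*(-4*(-3)) + 12))*(8 - 1*676) = (700 + (4*12 + 12))*(8 - 676) = (700 + (48 + 12))*(-668) = (700 + 60)*(-668) = 760*(-668) = -507680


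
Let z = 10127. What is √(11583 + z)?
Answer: √21710 ≈ 147.34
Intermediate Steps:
√(11583 + z) = √(11583 + 10127) = √21710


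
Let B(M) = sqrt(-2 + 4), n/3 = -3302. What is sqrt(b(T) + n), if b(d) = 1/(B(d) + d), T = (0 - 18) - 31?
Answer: sqrt(-485395 + 9906*sqrt(2))/sqrt(49 - sqrt(2)) ≈ 99.529*I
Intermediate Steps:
n = -9906 (n = 3*(-3302) = -9906)
B(M) = sqrt(2)
T = -49 (T = -18 - 31 = -49)
b(d) = 1/(d + sqrt(2)) (b(d) = 1/(sqrt(2) + d) = 1/(d + sqrt(2)))
sqrt(b(T) + n) = sqrt(1/(-49 + sqrt(2)) - 9906) = sqrt(-9906 + 1/(-49 + sqrt(2)))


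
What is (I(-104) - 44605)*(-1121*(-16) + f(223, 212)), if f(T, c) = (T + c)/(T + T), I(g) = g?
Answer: -357667126719/446 ≈ -8.0194e+8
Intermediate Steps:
f(T, c) = (T + c)/(2*T) (f(T, c) = (T + c)/((2*T)) = (T + c)*(1/(2*T)) = (T + c)/(2*T))
(I(-104) - 44605)*(-1121*(-16) + f(223, 212)) = (-104 - 44605)*(-1121*(-16) + (1/2)*(223 + 212)/223) = -44709*(17936 + (1/2)*(1/223)*435) = -44709*(17936 + 435/446) = -44709*7999891/446 = -357667126719/446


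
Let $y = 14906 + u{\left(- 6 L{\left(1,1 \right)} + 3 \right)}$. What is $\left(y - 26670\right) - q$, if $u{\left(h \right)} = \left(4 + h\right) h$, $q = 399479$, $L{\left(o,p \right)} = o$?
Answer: $-411246$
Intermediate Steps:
$u{\left(h \right)} = h \left(4 + h\right)$
$y = 14903$ ($y = 14906 + \left(\left(-6\right) 1 + 3\right) \left(4 + \left(\left(-6\right) 1 + 3\right)\right) = 14906 + \left(-6 + 3\right) \left(4 + \left(-6 + 3\right)\right) = 14906 - 3 \left(4 - 3\right) = 14906 - 3 = 14903$)
$\left(y - 26670\right) - q = \left(14903 - 26670\right) - 399479 = -11767 - 399479 = -411246$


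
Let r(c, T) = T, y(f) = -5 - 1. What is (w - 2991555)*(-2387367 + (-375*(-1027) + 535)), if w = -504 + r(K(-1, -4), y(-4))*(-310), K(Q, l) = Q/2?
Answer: 5985502269693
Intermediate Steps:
K(Q, l) = Q/2 (K(Q, l) = Q*(½) = Q/2)
y(f) = -6
w = 1356 (w = -504 - 6*(-310) = -504 + 1860 = 1356)
(w - 2991555)*(-2387367 + (-375*(-1027) + 535)) = (1356 - 2991555)*(-2387367 + (-375*(-1027) + 535)) = -2990199*(-2387367 + (385125 + 535)) = -2990199*(-2387367 + 385660) = -2990199*(-2001707) = 5985502269693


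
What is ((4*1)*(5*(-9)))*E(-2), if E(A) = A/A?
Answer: -180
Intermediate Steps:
E(A) = 1
((4*1)*(5*(-9)))*E(-2) = ((4*1)*(5*(-9)))*1 = (4*(-45))*1 = -180*1 = -180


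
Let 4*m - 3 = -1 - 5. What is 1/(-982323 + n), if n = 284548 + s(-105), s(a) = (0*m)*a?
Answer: -1/697775 ≈ -1.4331e-6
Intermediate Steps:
m = -¾ (m = ¾ + (-1 - 5)/4 = ¾ + (¼)*(-6) = ¾ - 3/2 = -¾ ≈ -0.75000)
s(a) = 0 (s(a) = (0*(-¾))*a = 0*a = 0)
n = 284548 (n = 284548 + 0 = 284548)
1/(-982323 + n) = 1/(-982323 + 284548) = 1/(-697775) = -1/697775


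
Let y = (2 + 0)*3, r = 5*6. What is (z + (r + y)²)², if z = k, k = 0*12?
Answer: 1679616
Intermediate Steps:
r = 30
k = 0
z = 0
y = 6 (y = 2*3 = 6)
(z + (r + y)²)² = (0 + (30 + 6)²)² = (0 + 36²)² = (0 + 1296)² = 1296² = 1679616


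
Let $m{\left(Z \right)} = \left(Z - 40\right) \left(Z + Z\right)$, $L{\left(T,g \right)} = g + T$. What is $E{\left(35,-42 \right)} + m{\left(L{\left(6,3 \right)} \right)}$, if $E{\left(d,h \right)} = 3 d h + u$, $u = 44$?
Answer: $-4924$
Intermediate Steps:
$L{\left(T,g \right)} = T + g$
$E{\left(d,h \right)} = 44 + 3 d h$ ($E{\left(d,h \right)} = 3 d h + 44 = 44 + 3 d h$)
$m{\left(Z \right)} = 2 Z \left(-40 + Z\right)$ ($m{\left(Z \right)} = \left(-40 + Z\right) 2 Z = 2 Z \left(-40 + Z\right)$)
$E{\left(35,-42 \right)} + m{\left(L{\left(6,3 \right)} \right)} = \left(44 + 3 \cdot 35 \left(-42\right)\right) + 2 \left(6 + 3\right) \left(-40 + \left(6 + 3\right)\right) = \left(44 - 4410\right) + 2 \cdot 9 \left(-40 + 9\right) = -4366 + 2 \cdot 9 \left(-31\right) = -4366 - 558 = -4924$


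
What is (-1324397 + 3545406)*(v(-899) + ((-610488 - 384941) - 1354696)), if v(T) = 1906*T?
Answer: -9025334371571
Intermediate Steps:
(-1324397 + 3545406)*(v(-899) + ((-610488 - 384941) - 1354696)) = (-1324397 + 3545406)*(1906*(-899) + ((-610488 - 384941) - 1354696)) = 2221009*(-1713494 + (-995429 - 1354696)) = 2221009*(-1713494 - 2350125) = 2221009*(-4063619) = -9025334371571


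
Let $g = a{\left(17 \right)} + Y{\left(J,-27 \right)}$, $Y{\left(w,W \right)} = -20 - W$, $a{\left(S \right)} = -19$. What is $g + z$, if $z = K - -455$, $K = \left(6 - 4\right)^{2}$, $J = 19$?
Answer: $447$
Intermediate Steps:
$K = 4$ ($K = 2^{2} = 4$)
$z = 459$ ($z = 4 - -455 = 4 + 455 = 459$)
$g = -12$ ($g = -19 - -7 = -19 + \left(-20 + 27\right) = -19 + 7 = -12$)
$g + z = -12 + 459 = 447$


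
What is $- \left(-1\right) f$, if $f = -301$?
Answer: $-301$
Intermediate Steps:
$- \left(-1\right) f = - \left(-1\right) \left(-301\right) = \left(-1\right) 301 = -301$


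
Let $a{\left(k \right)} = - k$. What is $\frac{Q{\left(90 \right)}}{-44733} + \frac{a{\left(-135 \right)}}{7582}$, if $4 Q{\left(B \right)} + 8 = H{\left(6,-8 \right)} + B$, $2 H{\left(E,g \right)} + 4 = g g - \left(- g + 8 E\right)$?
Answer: $\frac{1959911}{113055202} \approx 0.017336$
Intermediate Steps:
$H{\left(E,g \right)} = -2 + \frac{g}{2} + \frac{g^{2}}{2} - 4 E$ ($H{\left(E,g \right)} = -2 + \frac{g g - \left(- g + 8 E\right)}{2} = -2 + \frac{g^{2} - \left(- g + 8 E\right)}{2} = -2 + \frac{g + g^{2} - 8 E}{2} = -2 + \left(\frac{g}{2} + \frac{g^{2}}{2} - 4 E\right) = -2 + \frac{g}{2} + \frac{g^{2}}{2} - 4 E$)
$Q{\left(B \right)} = - \frac{3}{2} + \frac{B}{4}$ ($Q{\left(B \right)} = -2 + \frac{\left(-2 + \frac{1}{2} \left(-8\right) + \frac{\left(-8\right)^{2}}{2} - 24\right) + B}{4} = -2 + \frac{\left(-2 - 4 + \frac{1}{2} \cdot 64 - 24\right) + B}{4} = -2 + \frac{\left(-2 - 4 + 32 - 24\right) + B}{4} = -2 + \frac{2 + B}{4} = -2 + \left(\frac{1}{2} + \frac{B}{4}\right) = - \frac{3}{2} + \frac{B}{4}$)
$\frac{Q{\left(90 \right)}}{-44733} + \frac{a{\left(-135 \right)}}{7582} = \frac{- \frac{3}{2} + \frac{1}{4} \cdot 90}{-44733} + \frac{\left(-1\right) \left(-135\right)}{7582} = \left(- \frac{3}{2} + \frac{45}{2}\right) \left(- \frac{1}{44733}\right) + 135 \cdot \frac{1}{7582} = 21 \left(- \frac{1}{44733}\right) + \frac{135}{7582} = - \frac{7}{14911} + \frac{135}{7582} = \frac{1959911}{113055202}$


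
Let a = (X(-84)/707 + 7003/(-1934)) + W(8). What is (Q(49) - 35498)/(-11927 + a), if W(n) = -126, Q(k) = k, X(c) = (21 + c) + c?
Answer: 6924394966/2355108619 ≈ 2.9402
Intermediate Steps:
X(c) = 21 + 2*c
a = -25360001/195334 (a = ((21 + 2*(-84))/707 + 7003/(-1934)) - 126 = ((21 - 168)*(1/707) + 7003*(-1/1934)) - 126 = (-147*1/707 - 7003/1934) - 126 = (-21/101 - 7003/1934) - 126 = -747917/195334 - 126 = -25360001/195334 ≈ -129.83)
(Q(49) - 35498)/(-11927 + a) = (49 - 35498)/(-11927 - 25360001/195334) = -35449/(-2355108619/195334) = -35449*(-195334/2355108619) = 6924394966/2355108619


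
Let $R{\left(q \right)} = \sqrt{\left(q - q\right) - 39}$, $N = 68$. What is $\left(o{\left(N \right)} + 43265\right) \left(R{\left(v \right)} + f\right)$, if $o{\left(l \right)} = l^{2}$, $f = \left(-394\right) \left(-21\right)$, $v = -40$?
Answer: $396233586 + 47889 i \sqrt{39} \approx 3.9623 \cdot 10^{8} + 2.9907 \cdot 10^{5} i$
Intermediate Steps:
$f = 8274$
$R{\left(q \right)} = i \sqrt{39}$ ($R{\left(q \right)} = \sqrt{0 - 39} = \sqrt{-39} = i \sqrt{39}$)
$\left(o{\left(N \right)} + 43265\right) \left(R{\left(v \right)} + f\right) = \left(68^{2} + 43265\right) \left(i \sqrt{39} + 8274\right) = \left(4624 + 43265\right) \left(8274 + i \sqrt{39}\right) = 47889 \left(8274 + i \sqrt{39}\right) = 396233586 + 47889 i \sqrt{39}$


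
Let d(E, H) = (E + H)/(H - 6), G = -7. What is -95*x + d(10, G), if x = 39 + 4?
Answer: -53108/13 ≈ -4085.2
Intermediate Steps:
d(E, H) = (E + H)/(-6 + H)
x = 43
-95*x + d(10, G) = -95*43 + (10 - 7)/(-6 - 7) = -4085 + 3/(-13) = -4085 - 1/13*3 = -4085 - 3/13 = -53108/13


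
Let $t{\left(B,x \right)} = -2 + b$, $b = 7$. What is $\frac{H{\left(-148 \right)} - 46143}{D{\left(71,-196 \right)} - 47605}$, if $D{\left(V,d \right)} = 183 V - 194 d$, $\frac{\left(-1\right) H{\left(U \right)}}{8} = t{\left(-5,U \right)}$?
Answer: $- \frac{46183}{3412} \approx -13.535$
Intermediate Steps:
$t{\left(B,x \right)} = 5$ ($t{\left(B,x \right)} = -2 + 7 = 5$)
$H{\left(U \right)} = -40$ ($H{\left(U \right)} = \left(-8\right) 5 = -40$)
$D{\left(V,d \right)} = - 194 d + 183 V$
$\frac{H{\left(-148 \right)} - 46143}{D{\left(71,-196 \right)} - 47605} = \frac{-40 - 46143}{\left(\left(-194\right) \left(-196\right) + 183 \cdot 71\right) - 47605} = - \frac{46183}{\left(38024 + 12993\right) - 47605} = - \frac{46183}{51017 - 47605} = - \frac{46183}{3412}$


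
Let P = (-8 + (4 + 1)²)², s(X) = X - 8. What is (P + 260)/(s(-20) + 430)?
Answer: 183/134 ≈ 1.3657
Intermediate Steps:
s(X) = -8 + X
P = 289 (P = (-8 + 5²)² = (-8 + 25)² = 17² = 289)
(P + 260)/(s(-20) + 430) = (289 + 260)/((-8 - 20) + 430) = 549/(-28 + 430) = 549/402 = 549*(1/402) = 183/134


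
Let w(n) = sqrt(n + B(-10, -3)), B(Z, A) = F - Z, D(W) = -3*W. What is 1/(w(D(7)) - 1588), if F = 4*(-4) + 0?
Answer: -1588/2521771 - 3*I*sqrt(3)/2521771 ≈ -0.00062972 - 2.0605e-6*I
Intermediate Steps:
F = -16 (F = -16 + 0 = -16)
B(Z, A) = -16 - Z
w(n) = sqrt(-6 + n) (w(n) = sqrt(n + (-16 - 1*(-10))) = sqrt(n + (-16 + 10)) = sqrt(n - 6) = sqrt(-6 + n))
1/(w(D(7)) - 1588) = 1/(sqrt(-6 - 3*7) - 1588) = 1/(sqrt(-6 - 21) - 1588) = 1/(sqrt(-27) - 1588) = 1/(3*I*sqrt(3) - 1588) = 1/(-1588 + 3*I*sqrt(3))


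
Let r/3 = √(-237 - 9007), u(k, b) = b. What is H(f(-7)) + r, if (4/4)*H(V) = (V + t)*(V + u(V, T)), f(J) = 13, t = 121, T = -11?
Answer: 268 + 6*I*√2311 ≈ 268.0 + 288.44*I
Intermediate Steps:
H(V) = (-11 + V)*(121 + V) (H(V) = (V + 121)*(V - 11) = (121 + V)*(-11 + V) = (-11 + V)*(121 + V))
r = 6*I*√2311 (r = 3*√(-237 - 9007) = 3*√(-9244) = 3*(2*I*√2311) = 6*I*√2311 ≈ 288.44*I)
H(f(-7)) + r = (-1331 + 13² + 110*13) + 6*I*√2311 = (-1331 + 169 + 1430) + 6*I*√2311 = 268 + 6*I*√2311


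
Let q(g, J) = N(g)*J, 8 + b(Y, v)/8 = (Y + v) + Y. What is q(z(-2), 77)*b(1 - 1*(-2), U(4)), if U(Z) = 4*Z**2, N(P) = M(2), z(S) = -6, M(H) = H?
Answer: 76384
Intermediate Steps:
N(P) = 2
b(Y, v) = -64 + 8*v + 16*Y (b(Y, v) = -64 + 8*((Y + v) + Y) = -64 + 8*(v + 2*Y) = -64 + (8*v + 16*Y) = -64 + 8*v + 16*Y)
q(g, J) = 2*J
q(z(-2), 77)*b(1 - 1*(-2), U(4)) = (2*77)*(-64 + 8*(4*4**2) + 16*(1 - 1*(-2))) = 154*(-64 + 8*(4*16) + 16*(1 + 2)) = 154*(-64 + 8*64 + 16*3) = 154*(-64 + 512 + 48) = 154*496 = 76384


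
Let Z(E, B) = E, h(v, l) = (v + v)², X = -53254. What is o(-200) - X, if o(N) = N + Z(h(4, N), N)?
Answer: 53118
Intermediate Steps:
h(v, l) = 4*v² (h(v, l) = (2*v)² = 4*v²)
o(N) = 64 + N (o(N) = N + 4*4² = N + 4*16 = N + 64 = 64 + N)
o(-200) - X = (64 - 200) - 1*(-53254) = -136 + 53254 = 53118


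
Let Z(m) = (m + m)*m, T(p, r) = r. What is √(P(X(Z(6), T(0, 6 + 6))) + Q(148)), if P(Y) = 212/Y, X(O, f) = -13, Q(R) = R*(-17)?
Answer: 2*I*√106990/13 ≈ 50.322*I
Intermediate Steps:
Z(m) = 2*m² (Z(m) = (2*m)*m = 2*m²)
Q(R) = -17*R
√(P(X(Z(6), T(0, 6 + 6))) + Q(148)) = √(212/(-13) - 17*148) = √(212*(-1/13) - 2516) = √(-212/13 - 2516) = √(-32920/13) = 2*I*√106990/13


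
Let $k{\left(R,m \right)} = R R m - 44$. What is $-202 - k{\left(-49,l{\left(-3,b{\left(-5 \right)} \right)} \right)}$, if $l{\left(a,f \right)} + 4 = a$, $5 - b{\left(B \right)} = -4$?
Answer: $16649$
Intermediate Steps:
$b{\left(B \right)} = 9$ ($b{\left(B \right)} = 5 - -4 = 5 + 4 = 9$)
$l{\left(a,f \right)} = -4 + a$
$k{\left(R,m \right)} = -44 + m R^{2}$ ($k{\left(R,m \right)} = R^{2} m - 44 = m R^{2} - 44 = -44 + m R^{2}$)
$-202 - k{\left(-49,l{\left(-3,b{\left(-5 \right)} \right)} \right)} = -202 - \left(-44 + \left(-4 - 3\right) \left(-49\right)^{2}\right) = -202 - \left(-44 - 16807\right) = -202 - -16851 = -202 + 16851 = 16649$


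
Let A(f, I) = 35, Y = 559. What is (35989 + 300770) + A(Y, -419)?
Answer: 336794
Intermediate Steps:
(35989 + 300770) + A(Y, -419) = (35989 + 300770) + 35 = 336759 + 35 = 336794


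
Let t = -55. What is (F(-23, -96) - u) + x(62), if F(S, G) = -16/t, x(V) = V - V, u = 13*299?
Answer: -213769/55 ≈ -3886.7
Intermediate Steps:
u = 3887
x(V) = 0
F(S, G) = 16/55 (F(S, G) = -16/(-55) = -16*(-1/55) = 16/55)
(F(-23, -96) - u) + x(62) = (16/55 - 1*3887) + 0 = (16/55 - 3887) + 0 = -213769/55 + 0 = -213769/55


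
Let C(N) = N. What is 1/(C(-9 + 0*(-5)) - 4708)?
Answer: -1/4717 ≈ -0.00021200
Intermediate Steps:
1/(C(-9 + 0*(-5)) - 4708) = 1/((-9 + 0*(-5)) - 4708) = 1/((-9 + 0) - 4708) = 1/(-9 - 4708) = 1/(-4717) = -1/4717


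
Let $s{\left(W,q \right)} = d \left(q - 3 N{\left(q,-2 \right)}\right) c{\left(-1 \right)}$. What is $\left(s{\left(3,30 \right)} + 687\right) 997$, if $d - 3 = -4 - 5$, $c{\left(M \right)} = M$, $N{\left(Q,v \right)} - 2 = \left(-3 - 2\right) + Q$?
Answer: $379857$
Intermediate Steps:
$N{\left(Q,v \right)} = -3 + Q$ ($N{\left(Q,v \right)} = 2 + \left(\left(-3 - 2\right) + Q\right) = 2 + \left(-5 + Q\right) = -3 + Q$)
$d = -6$ ($d = 3 - 9 = -6$)
$s{\left(W,q \right)} = 54 - 12 q$ ($s{\left(W,q \right)} = - 6 \left(q + \left(0 - 3 \left(-3 + q\right)\right)\right) \left(-1\right) = - 6 \left(q + \left(0 - \left(-9 + 3 q\right)\right)\right) \left(-1\right) = - 6 \left(q - \left(-9 + 3 q\right)\right) \left(-1\right) = - 6 \left(9 - 2 q\right) \left(-1\right) = \left(-54 + 12 q\right) \left(-1\right) = 54 - 12 q$)
$\left(s{\left(3,30 \right)} + 687\right) 997 = \left(\left(54 - 360\right) + 687\right) 997 = \left(-306 + 687\right) 997 = 381 \cdot 997 = 379857$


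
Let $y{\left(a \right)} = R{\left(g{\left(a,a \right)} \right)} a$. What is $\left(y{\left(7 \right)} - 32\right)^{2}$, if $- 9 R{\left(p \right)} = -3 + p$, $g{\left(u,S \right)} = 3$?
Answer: $1024$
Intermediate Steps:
$R{\left(p \right)} = \frac{1}{3} - \frac{p}{9}$ ($R{\left(p \right)} = - \frac{-3 + p}{9} = \frac{1}{3} - \frac{p}{9}$)
$y{\left(a \right)} = 0$ ($y{\left(a \right)} = \left(\frac{1}{3} - \frac{1}{3}\right) a = 0 a = 0$)
$\left(y{\left(7 \right)} - 32\right)^{2} = \left(0 - 32\right)^{2} = \left(-32\right)^{2} = 1024$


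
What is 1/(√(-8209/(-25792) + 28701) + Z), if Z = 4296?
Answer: 110802432/475266983471 - 8*√298326553603/475266983471 ≈ 0.00022394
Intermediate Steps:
1/(√(-8209/(-25792) + 28701) + Z) = 1/(√(-8209/(-25792) + 28701) + 4296) = 1/(√(-8209*(-1/25792) + 28701) + 4296) = 1/(√(8209/25792 + 28701) + 4296) = 1/(√(740264401/25792) + 4296) = 1/(√298326553603/3224 + 4296) = 1/(4296 + √298326553603/3224)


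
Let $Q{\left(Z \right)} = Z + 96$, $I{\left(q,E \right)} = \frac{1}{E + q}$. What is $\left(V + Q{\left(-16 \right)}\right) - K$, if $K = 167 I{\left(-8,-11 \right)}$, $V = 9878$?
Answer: $\frac{189369}{19} \approx 9966.8$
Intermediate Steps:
$Q{\left(Z \right)} = 96 + Z$
$K = - \frac{167}{19}$ ($K = \frac{167}{-11 - 8} = \frac{167}{-19} = 167 \left(- \frac{1}{19}\right) = - \frac{167}{19} \approx -8.7895$)
$\left(V + Q{\left(-16 \right)}\right) - K = \left(9878 + \left(96 - 16\right)\right) - - \frac{167}{19} = \left(9878 + 80\right) + \frac{167}{19} = 9958 + \frac{167}{19} = \frac{189369}{19}$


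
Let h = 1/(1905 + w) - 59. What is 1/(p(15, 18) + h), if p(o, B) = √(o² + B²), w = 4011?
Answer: -2064938388/102616534105 - 104997168*√61/102616534105 ≈ -0.028114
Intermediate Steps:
p(o, B) = √(B² + o²)
h = -349043/5916 (h = 1/(1905 + 4011) - 59 = 1/5916 - 59 = -349043/5916 ≈ -59.000)
1/(p(15, 18) + h) = 1/(√(18² + 15²) - 349043/5916) = 1/(√(324 + 225) - 349043/5916) = 1/(√549 - 349043/5916) = 1/(3*√61 - 349043/5916) = 1/(-349043/5916 + 3*√61)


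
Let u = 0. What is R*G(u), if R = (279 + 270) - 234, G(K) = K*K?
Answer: 0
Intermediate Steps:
G(K) = K²
R = 315 (R = 549 - 234 = 315)
R*G(u) = 315*0² = 315*0 = 0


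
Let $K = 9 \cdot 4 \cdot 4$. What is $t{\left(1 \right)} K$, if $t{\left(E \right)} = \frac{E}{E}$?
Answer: $144$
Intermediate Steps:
$t{\left(E \right)} = 1$
$K = 144$ ($K = 36 \cdot 4 = 144$)
$t{\left(1 \right)} K = 1 \cdot 144 = 144$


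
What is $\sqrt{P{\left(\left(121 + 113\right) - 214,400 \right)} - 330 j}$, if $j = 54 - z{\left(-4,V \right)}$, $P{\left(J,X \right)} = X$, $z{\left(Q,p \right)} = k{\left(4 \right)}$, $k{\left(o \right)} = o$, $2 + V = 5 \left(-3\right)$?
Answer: $10 i \sqrt{161} \approx 126.89 i$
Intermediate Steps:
$V = -17$ ($V = -2 + 5 \left(-3\right) = -2 - 15 = -17$)
$z{\left(Q,p \right)} = 4$
$j = 50$ ($j = 54 - 4 = 50$)
$\sqrt{P{\left(\left(121 + 113\right) - 214,400 \right)} - 330 j} = \sqrt{400 - 16500} = \sqrt{-16100} = 10 i \sqrt{161}$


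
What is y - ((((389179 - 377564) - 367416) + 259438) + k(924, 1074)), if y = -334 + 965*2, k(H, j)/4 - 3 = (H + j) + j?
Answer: 85659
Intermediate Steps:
k(H, j) = 12 + 4*H + 8*j (k(H, j) = 12 + 4*((H + j) + j) = 12 + 4*(H + 2*j) = 12 + (4*H + 8*j) = 12 + 4*H + 8*j)
y = 1596 (y = -334 + 1930 = 1596)
y - ((((389179 - 377564) - 367416) + 259438) + k(924, 1074)) = 1596 - ((((389179 - 377564) - 367416) + 259438) + (12 + 4*924 + 8*1074)) = 1596 - (((11615 - 367416) + 259438) + (12 + 3696 + 8592)) = 1596 - ((-355801 + 259438) + 12300) = 1596 - (-96363 + 12300) = 1596 - 1*(-84063) = 1596 + 84063 = 85659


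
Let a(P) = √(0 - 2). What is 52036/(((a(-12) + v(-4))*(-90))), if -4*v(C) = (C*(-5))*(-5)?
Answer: -130090/5643 + 26018*I*√2/28215 ≈ -23.053 + 1.3041*I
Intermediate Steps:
v(C) = -25*C/4 (v(C) = -C*(-5)*(-5)/4 = -(-5*C)*(-5)/4 = -25*C/4)
a(P) = I*√2 (a(P) = √(-2) = I*√2)
52036/(((a(-12) + v(-4))*(-90))) = 52036/(((I*√2 - 25/4*(-4))*(-90))) = 52036/(((I*√2 + 25)*(-90))) = 52036/(((25 + I*√2)*(-90))) = 52036/(-2250 - 90*I*√2)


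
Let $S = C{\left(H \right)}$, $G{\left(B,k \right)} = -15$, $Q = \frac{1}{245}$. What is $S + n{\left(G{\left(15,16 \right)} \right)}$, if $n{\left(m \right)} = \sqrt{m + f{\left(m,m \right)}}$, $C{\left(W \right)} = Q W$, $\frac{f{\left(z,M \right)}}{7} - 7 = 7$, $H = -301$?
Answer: $- \frac{43}{35} + \sqrt{83} \approx 7.8819$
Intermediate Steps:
$Q = \frac{1}{245} \approx 0.0040816$
$f{\left(z,M \right)} = 98$ ($f{\left(z,M \right)} = 49 + 7 \cdot 7 = 49 + 49 = 98$)
$C{\left(W \right)} = \frac{W}{245}$
$S = - \frac{43}{35}$ ($S = \frac{1}{245} \left(-301\right) = - \frac{43}{35} \approx -1.2286$)
$n{\left(m \right)} = \sqrt{98 + m}$ ($n{\left(m \right)} = \sqrt{m + 98} = \sqrt{98 + m}$)
$S + n{\left(G{\left(15,16 \right)} \right)} = - \frac{43}{35} + \sqrt{98 - 15} = - \frac{43}{35} + \sqrt{83}$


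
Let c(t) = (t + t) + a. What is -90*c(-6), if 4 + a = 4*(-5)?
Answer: 3240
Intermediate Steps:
a = -24 (a = -4 + 4*(-5) = -4 - 20 = -24)
c(t) = -24 + 2*t (c(t) = (t + t) - 24 = 2*t - 24 = -24 + 2*t)
-90*c(-6) = -90*(-24 + 2*(-6)) = -90*(-24 - 12) = -90*(-36) = 3240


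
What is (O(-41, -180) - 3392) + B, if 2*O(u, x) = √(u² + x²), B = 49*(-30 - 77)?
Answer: -8635 + √34081/2 ≈ -8542.7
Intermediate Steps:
B = -5243 (B = 49*(-107) = -5243)
O(u, x) = √(u² + x²)/2
(O(-41, -180) - 3392) + B = (√((-41)² + (-180)²)/2 - 3392) - 5243 = (√(1681 + 32400)/2 - 3392) - 5243 = (√34081/2 - 3392) - 5243 = (-3392 + √34081/2) - 5243 = -8635 + √34081/2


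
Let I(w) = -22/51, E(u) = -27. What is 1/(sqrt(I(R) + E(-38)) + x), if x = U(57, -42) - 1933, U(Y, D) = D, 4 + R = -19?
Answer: -100725/198933274 - I*sqrt(71349)/198933274 ≈ -0.00050633 - 1.3427e-6*I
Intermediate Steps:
R = -23 (R = -4 - 19 = -23)
I(w) = -22/51 (I(w) = -22*1/51 = -22/51)
x = -1975 (x = -42 - 1933 = -1975)
1/(sqrt(I(R) + E(-38)) + x) = 1/(sqrt(-22/51 - 27) - 1975) = 1/(sqrt(-1399/51) - 1975) = 1/(I*sqrt(71349)/51 - 1975) = 1/(-1975 + I*sqrt(71349)/51)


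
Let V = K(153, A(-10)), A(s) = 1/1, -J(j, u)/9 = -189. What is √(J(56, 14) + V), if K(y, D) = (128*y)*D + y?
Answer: 3*√2382 ≈ 146.42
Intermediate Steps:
J(j, u) = 1701 (J(j, u) = -9*(-189) = 1701)
A(s) = 1
K(y, D) = y + 128*D*y (K(y, D) = 128*D*y + y = y + 128*D*y)
V = 19737 (V = 153*(1 + 128*1) = 153*(1 + 128) = 153*129 = 19737)
√(J(56, 14) + V) = √(1701 + 19737) = √21438 = 3*√2382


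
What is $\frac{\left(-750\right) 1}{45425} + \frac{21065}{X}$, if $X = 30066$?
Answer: $\frac{37373125}{54629922} \approx 0.68411$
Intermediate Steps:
$\frac{\left(-750\right) 1}{45425} + \frac{21065}{X} = \frac{\left(-750\right) 1}{45425} + \frac{21065}{30066} = \left(-750\right) \frac{1}{45425} + 21065 \cdot \frac{1}{30066} = - \frac{30}{1817} + \frac{21065}{30066} = \frac{37373125}{54629922}$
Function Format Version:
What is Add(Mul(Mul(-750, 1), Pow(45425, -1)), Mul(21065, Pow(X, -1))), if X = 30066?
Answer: Rational(37373125, 54629922) ≈ 0.68411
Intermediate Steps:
Add(Mul(Mul(-750, 1), Pow(45425, -1)), Mul(21065, Pow(X, -1))) = Add(Mul(Mul(-750, 1), Pow(45425, -1)), Mul(21065, Pow(30066, -1))) = Add(Mul(-750, Rational(1, 45425)), Mul(21065, Rational(1, 30066))) = Add(Rational(-30, 1817), Rational(21065, 30066)) = Rational(37373125, 54629922)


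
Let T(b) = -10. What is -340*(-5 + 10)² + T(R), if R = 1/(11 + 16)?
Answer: -8510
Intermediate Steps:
R = 1/27 ≈ 0.037037
-340*(-5 + 10)² + T(R) = -340*(-5 + 10)² - 10 = -340*5² - 10 = -340*25 - 10 = -8500 - 10 = -8510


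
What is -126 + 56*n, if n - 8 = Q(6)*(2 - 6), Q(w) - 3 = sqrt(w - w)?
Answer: -350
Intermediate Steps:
Q(w) = 3 (Q(w) = 3 + sqrt(w - w) = 3 + sqrt(0) = 3 + 0 = 3)
n = -4 (n = 8 + 3*(2 - 6) = 8 + 3*(-4) = 8 - 12 = -4)
-126 + 56*n = -126 + 56*(-4) = -126 - 224 = -350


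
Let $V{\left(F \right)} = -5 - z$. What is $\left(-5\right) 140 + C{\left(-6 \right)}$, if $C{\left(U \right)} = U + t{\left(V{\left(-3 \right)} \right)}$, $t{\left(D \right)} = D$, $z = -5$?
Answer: $-706$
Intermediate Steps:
$V{\left(F \right)} = 0$ ($V{\left(F \right)} = -5 - -5 = -5 + 5 = 0$)
$C{\left(U \right)} = U$ ($C{\left(U \right)} = U + 0 = U$)
$\left(-5\right) 140 + C{\left(-6 \right)} = \left(-5\right) 140 - 6 = -700 - 6 = -706$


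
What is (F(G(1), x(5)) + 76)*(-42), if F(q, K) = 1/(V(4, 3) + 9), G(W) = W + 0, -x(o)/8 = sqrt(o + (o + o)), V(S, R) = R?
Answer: -6391/2 ≈ -3195.5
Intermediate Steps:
x(o) = -8*sqrt(3)*sqrt(o) (x(o) = -8*sqrt(o + (o + o)) = -8*sqrt(o + 2*o) = -8*sqrt(3)*sqrt(o))
G(W) = W
F(q, K) = 1/12 (F(q, K) = 1/(3 + 9) = 1/12)
(F(G(1), x(5)) + 76)*(-42) = (1/12 + 76)*(-42) = (913/12)*(-42) = -6391/2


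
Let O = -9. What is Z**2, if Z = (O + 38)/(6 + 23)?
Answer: 1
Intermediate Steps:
Z = 1 (Z = (-9 + 38)/(6 + 23) = 29/29 = 29*(1/29) = 1)
Z**2 = 1**2 = 1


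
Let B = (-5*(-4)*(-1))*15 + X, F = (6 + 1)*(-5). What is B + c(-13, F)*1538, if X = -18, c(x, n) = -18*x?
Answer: 359574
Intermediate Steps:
F = -35 (F = 7*(-5) = -35)
B = -318 (B = (-5*(-4)*(-1))*15 - 18 = (20*(-1))*15 - 18 = -20*15 - 18 = -300 - 18 = -318)
B + c(-13, F)*1538 = -318 - 18*(-13)*1538 = -318 + 234*1538 = -318 + 359892 = 359574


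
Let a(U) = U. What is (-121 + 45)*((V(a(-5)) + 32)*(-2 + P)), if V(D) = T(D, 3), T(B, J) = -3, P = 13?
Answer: -24244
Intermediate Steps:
V(D) = -3
(-121 + 45)*((V(a(-5)) + 32)*(-2 + P)) = (-121 + 45)*((-3 + 32)*(-2 + 13)) = -2204*11 = -76*319 = -24244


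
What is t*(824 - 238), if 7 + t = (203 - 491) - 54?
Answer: -204514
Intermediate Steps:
t = -349 (t = -7 + ((203 - 491) - 54) = -7 + (-288 - 54) = -7 - 342 = -349)
t*(824 - 238) = -349*(824 - 238) = -349*586 = -204514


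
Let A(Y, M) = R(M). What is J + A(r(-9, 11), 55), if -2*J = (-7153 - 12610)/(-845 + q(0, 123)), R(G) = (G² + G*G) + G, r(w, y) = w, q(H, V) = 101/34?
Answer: 174444074/28629 ≈ 6093.3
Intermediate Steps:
q(H, V) = 101/34 (q(H, V) = 101*(1/34) = 101/34)
R(G) = G + 2*G² (R(G) = (G² + G²) + G = 2*G² + G = G + 2*G²)
A(Y, M) = M*(1 + 2*M)
J = -335971/28629 (J = -(-7153 - 12610)/(2*(-845 + 101/34)) = -(-19763)/(2*(-28629/34)) = -(-19763)*(-34)/(2*28629) = -½*671942/28629 = -335971/28629 ≈ -11.735)
J + A(r(-9, 11), 55) = -335971/28629 + 55*(1 + 2*55) = -335971/28629 + 55*(1 + 110) = -335971/28629 + 55*111 = -335971/28629 + 6105 = 174444074/28629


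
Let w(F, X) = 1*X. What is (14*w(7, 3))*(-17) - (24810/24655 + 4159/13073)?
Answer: -46111931837/64462963 ≈ -715.32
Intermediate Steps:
w(F, X) = X
(14*w(7, 3))*(-17) - (24810/24655 + 4159/13073) = (14*3)*(-17) - (24810/24655 + 4159/13073) = 42*(-17) - (24810*(1/24655) + 4159*(1/13073)) = -714 - (4962/4931 + 4159/13073) = -714 - 1*85376255/64462963 = -714 - 85376255/64462963 = -46111931837/64462963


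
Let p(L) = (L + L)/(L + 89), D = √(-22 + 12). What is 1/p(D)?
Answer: ½ - 89*I*√10/20 ≈ 0.5 - 14.072*I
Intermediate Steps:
D = I*√10 (D = √(-10) = I*√10 ≈ 3.1623*I)
p(L) = 2*L/(89 + L) (p(L) = (2*L)/(89 + L) = 2*L/(89 + L))
1/p(D) = 1/(2*(I*√10)/(89 + I*√10)) = 1/(2*I*√10/(89 + I*√10)) = -I*√10*(89 + I*√10)/20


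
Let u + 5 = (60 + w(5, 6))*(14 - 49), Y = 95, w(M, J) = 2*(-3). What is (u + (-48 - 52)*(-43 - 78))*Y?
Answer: 969475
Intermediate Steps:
w(M, J) = -6
u = -1895 (u = -5 + (60 - 6)*(14 - 49) = -5 + 54*(-35) = -5 - 1890 = -1895)
(u + (-48 - 52)*(-43 - 78))*Y = (-1895 + (-48 - 52)*(-43 - 78))*95 = (-1895 - 100*(-121))*95 = (-1895 + 12100)*95 = 10205*95 = 969475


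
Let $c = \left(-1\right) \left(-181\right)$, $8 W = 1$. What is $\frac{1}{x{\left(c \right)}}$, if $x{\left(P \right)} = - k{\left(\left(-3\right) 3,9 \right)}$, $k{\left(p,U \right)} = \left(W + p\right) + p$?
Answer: $\frac{8}{143} \approx 0.055944$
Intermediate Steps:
$W = \frac{1}{8}$ ($W = \frac{1}{8} \cdot 1 = \frac{1}{8} \approx 0.125$)
$k{\left(p,U \right)} = \frac{1}{8} + 2 p$ ($k{\left(p,U \right)} = \left(\frac{1}{8} + p\right) + p = \frac{1}{8} + 2 p$)
$c = 181$
$x{\left(P \right)} = \frac{143}{8}$ ($x{\left(P \right)} = - (\frac{1}{8} + 2 \left(\left(-3\right) 3\right)) = - (\frac{1}{8} + 2 \left(-9\right)) = - (\frac{1}{8} - 18) = \left(-1\right) \left(- \frac{143}{8}\right) = \frac{143}{8}$)
$\frac{1}{x{\left(c \right)}} = \frac{1}{\frac{143}{8}} = \frac{8}{143}$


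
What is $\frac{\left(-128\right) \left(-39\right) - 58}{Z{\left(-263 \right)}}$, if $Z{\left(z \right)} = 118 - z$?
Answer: $\frac{4934}{381} \approx 12.95$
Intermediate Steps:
$\frac{\left(-128\right) \left(-39\right) - 58}{Z{\left(-263 \right)}} = \frac{\left(-128\right) \left(-39\right) - 58}{118 - -263} = \frac{4992 - 58}{118 + 263} = \frac{4934}{381}$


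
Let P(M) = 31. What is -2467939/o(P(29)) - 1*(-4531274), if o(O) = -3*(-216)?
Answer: 2933797613/648 ≈ 4.5275e+6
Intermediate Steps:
o(O) = 648
-2467939/o(P(29)) - 1*(-4531274) = -2467939/648 - 1*(-4531274) = -2467939*1/648 + 4531274 = -2467939/648 + 4531274 = 2933797613/648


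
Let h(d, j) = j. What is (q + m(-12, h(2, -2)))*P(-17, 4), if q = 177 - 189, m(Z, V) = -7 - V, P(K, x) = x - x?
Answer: 0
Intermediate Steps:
P(K, x) = 0
q = -12
(q + m(-12, h(2, -2)))*P(-17, 4) = (-12 + (-7 - 1*(-2)))*0 = (-12 + (-7 + 2))*0 = (-12 - 5)*0 = -17*0 = 0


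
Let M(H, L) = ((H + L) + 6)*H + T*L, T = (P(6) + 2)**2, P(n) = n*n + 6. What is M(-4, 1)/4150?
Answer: 962/2075 ≈ 0.46361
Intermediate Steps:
P(n) = 6 + n**2 (P(n) = n**2 + 6 = 6 + n**2)
T = 1936 (T = ((6 + 6**2) + 2)**2 = ((6 + 36) + 2)**2 = (42 + 2)**2 = 44**2 = 1936)
M(H, L) = 1936*L + H*(6 + H + L) (M(H, L) = ((H + L) + 6)*H + 1936*L = (6 + H + L)*H + 1936*L = H*(6 + H + L) + 1936*L = 1936*L + H*(6 + H + L))
M(-4, 1)/4150 = ((-4)**2 + 6*(-4) + 1936*1 - 4*1)/4150 = (16 - 24 + 1936 - 4)/4150 = (1/4150)*1924 = 962/2075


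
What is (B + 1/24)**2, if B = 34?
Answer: 667489/576 ≈ 1158.8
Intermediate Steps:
(B + 1/24)**2 = (34 + 1/24)**2 = (817/24)**2 = 667489/576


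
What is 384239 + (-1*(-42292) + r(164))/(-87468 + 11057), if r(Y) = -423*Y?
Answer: 29360113309/76411 ≈ 3.8424e+5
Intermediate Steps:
384239 + (-1*(-42292) + r(164))/(-87468 + 11057) = 384239 + (-1*(-42292) - 423*164)/(-87468 + 11057) = 384239 + (42292 - 69372)/(-76411) = 384239 - 27080*(-1/76411) = 384239 + 27080/76411 = 29360113309/76411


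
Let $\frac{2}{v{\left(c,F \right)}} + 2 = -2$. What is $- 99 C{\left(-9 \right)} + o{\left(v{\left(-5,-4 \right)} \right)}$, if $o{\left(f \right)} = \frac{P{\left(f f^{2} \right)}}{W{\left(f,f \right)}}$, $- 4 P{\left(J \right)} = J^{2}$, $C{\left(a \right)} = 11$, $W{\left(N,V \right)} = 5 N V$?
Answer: $- \frac{348481}{320} \approx -1089.0$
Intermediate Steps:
$W{\left(N,V \right)} = 5 N V$
$v{\left(c,F \right)} = - \frac{1}{2}$ ($v{\left(c,F \right)} = \frac{2}{-2 - 2} = \frac{2}{-4} = 2 \left(- \frac{1}{4}\right) = - \frac{1}{2}$)
$P{\left(J \right)} = - \frac{J^{2}}{4}$
$o{\left(f \right)} = - \frac{f^{4}}{20}$ ($o{\left(f \right)} = \frac{\left(- \frac{1}{4}\right) \left(f f^{2}\right)^{2}}{5 f f} = \frac{\left(- \frac{1}{4}\right) \left(f^{3}\right)^{2}}{5 f^{2}} = - \frac{f^{6}}{4} \frac{1}{5 f^{2}} = - \frac{f^{4}}{20}$)
$- 99 C{\left(-9 \right)} + o{\left(v{\left(-5,-4 \right)} \right)} = \left(-99\right) 11 - \frac{\left(- \frac{1}{2}\right)^{4}}{20} = -1089 - \frac{1}{320} = - \frac{348481}{320}$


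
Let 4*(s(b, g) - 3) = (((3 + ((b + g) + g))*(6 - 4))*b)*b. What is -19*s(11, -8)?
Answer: 2242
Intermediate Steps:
s(b, g) = 3 + b**2*(6 + 2*b + 4*g)/4 (s(b, g) = 3 + ((((3 + ((b + g) + g))*(6 - 4))*b)*b)/4 = 3 + ((((3 + (b + 2*g))*2)*b)*b)/4 = 3 + ((((3 + b + 2*g)*2)*b)*b)/4 = 3 + (((6 + 2*b + 4*g)*b)*b)/4 = 3 + ((b*(6 + 2*b + 4*g))*b)/4 = 3 + (b**2*(6 + 2*b + 4*g))/4 = 3 + b**2*(6 + 2*b + 4*g)/4)
-19*s(11, -8) = -19*(3 + (1/2)*11**3 + (3/2)*11**2 - 8*11**2) = -19*(3 + (1/2)*1331 + (3/2)*121 - 8*121) = -19*(3 + 1331/2 + 363/2 - 968) = -19*(-118) = 2242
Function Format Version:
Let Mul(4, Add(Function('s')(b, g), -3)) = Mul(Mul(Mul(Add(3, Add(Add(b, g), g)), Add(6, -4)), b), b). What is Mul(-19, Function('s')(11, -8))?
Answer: 2242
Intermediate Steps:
Function('s')(b, g) = Add(3, Mul(Rational(1, 4), Pow(b, 2), Add(6, Mul(2, b), Mul(4, g)))) (Function('s')(b, g) = Add(3, Mul(Rational(1, 4), Mul(Mul(Mul(Add(3, Add(Add(b, g), g)), Add(6, -4)), b), b))) = Add(3, Mul(Rational(1, 4), Mul(Mul(Mul(Add(3, Add(b, Mul(2, g))), 2), b), b))) = Add(3, Mul(Rational(1, 4), Mul(Mul(Mul(Add(3, b, Mul(2, g)), 2), b), b))) = Add(3, Mul(Rational(1, 4), Mul(Mul(Add(6, Mul(2, b), Mul(4, g)), b), b))) = Add(3, Mul(Rational(1, 4), Mul(Mul(b, Add(6, Mul(2, b), Mul(4, g))), b))) = Add(3, Mul(Rational(1, 4), Mul(Pow(b, 2), Add(6, Mul(2, b), Mul(4, g))))) = Add(3, Mul(Rational(1, 4), Pow(b, 2), Add(6, Mul(2, b), Mul(4, g)))))
Mul(-19, Function('s')(11, -8)) = Mul(-19, Add(3, Mul(Rational(1, 2), Pow(11, 3)), Mul(Rational(3, 2), Pow(11, 2)), Mul(-8, Pow(11, 2)))) = Mul(-19, Add(3, Mul(Rational(1, 2), 1331), Mul(Rational(3, 2), 121), Mul(-8, 121))) = Mul(-19, Add(3, Rational(1331, 2), Rational(363, 2), -968)) = Mul(-19, -118) = 2242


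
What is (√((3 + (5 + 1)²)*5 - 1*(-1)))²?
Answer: 196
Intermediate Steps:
(√((3 + (5 + 1)²)*5 - 1*(-1)))² = (√((3 + 6²)*5 + 1))² = (√((3 + 36)*5 + 1))² = (√(39*5 + 1))² = (√(195 + 1))² = (√196)² = 14² = 196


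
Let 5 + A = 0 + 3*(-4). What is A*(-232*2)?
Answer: 7888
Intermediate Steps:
A = -17 (A = -5 + (0 + 3*(-4)) = -5 + (0 - 12) = -5 - 12 = -17)
A*(-232*2) = -(-3944)*2 = -17*(-464) = 7888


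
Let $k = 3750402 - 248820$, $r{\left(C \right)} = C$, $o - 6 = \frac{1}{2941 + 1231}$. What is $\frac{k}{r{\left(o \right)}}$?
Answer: $\frac{14608600104}{25033} \approx 5.8357 \cdot 10^{5}$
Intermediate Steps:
$o = \frac{25033}{4172}$ ($o = 6 + \frac{1}{2941 + 1231} = 6 + \frac{1}{4172} = \frac{25033}{4172} \approx 6.0002$)
$k = 3501582$ ($k = 3750402 - 248820 = 3501582$)
$\frac{k}{r{\left(o \right)}} = \frac{3501582}{\frac{25033}{4172}} = 3501582 \cdot \frac{4172}{25033} = \frac{14608600104}{25033}$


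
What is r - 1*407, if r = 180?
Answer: -227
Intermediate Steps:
r - 1*407 = 180 - 1*407 = 180 - 407 = -227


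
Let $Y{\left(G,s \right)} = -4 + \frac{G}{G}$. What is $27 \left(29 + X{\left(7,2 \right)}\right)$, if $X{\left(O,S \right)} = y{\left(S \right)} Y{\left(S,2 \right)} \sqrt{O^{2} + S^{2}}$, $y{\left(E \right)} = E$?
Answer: $783 - 162 \sqrt{53} \approx -396.38$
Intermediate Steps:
$Y{\left(G,s \right)} = -3$ ($Y{\left(G,s \right)} = -4 + 1 = -3$)
$X{\left(O,S \right)} = - 3 S \sqrt{O^{2} + S^{2}}$ ($X{\left(O,S \right)} = S \left(-3\right) \sqrt{O^{2} + S^{2}} = - 3 S \sqrt{O^{2} + S^{2}}$)
$27 \left(29 + X{\left(7,2 \right)}\right) = 27 \left(29 - 6 \sqrt{7^{2} + 2^{2}}\right) = 27 \left(29 - 6 \sqrt{49 + 4}\right) = 27 \left(29 - 6 \sqrt{53}\right) = 783 - 162 \sqrt{53}$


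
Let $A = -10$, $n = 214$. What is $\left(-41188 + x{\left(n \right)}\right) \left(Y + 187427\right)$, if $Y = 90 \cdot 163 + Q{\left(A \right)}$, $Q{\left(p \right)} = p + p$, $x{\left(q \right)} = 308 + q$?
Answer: $-8217663282$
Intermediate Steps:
$Q{\left(p \right)} = 2 p$
$Y = 14650$ ($Y = 90 \cdot 163 + 2 \left(-10\right) = 14670 - 20 = 14650$)
$\left(-41188 + x{\left(n \right)}\right) \left(Y + 187427\right) = \left(-41188 + \left(308 + 214\right)\right) \left(14650 + 187427\right) = \left(-41188 + 522\right) 202077 = \left(-40666\right) 202077 = -8217663282$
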